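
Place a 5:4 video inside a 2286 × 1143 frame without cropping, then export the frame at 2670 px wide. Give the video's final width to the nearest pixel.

1669 px

At 2286×1143 the video is height-limited, so width = 1143 × 5/4 ≈ 1428.75 px.
Scaling 2286 → 2670 is ×1.1680, so the width becomes 1428.75 × 1.1680 ≈ 1668.75 px.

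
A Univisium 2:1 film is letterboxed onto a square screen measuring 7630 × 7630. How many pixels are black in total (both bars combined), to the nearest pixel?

Since 2.000 > 1.000, the film is width-limited.
Content height = 7630 × 1/2 ≈ 3815.0000 px.
Leftover height: 7630 − 3815.0000 = 3815.0000 px.
Bar area = 3815.0000 × 7630 ≈ 29108450 px.

29108450 pixels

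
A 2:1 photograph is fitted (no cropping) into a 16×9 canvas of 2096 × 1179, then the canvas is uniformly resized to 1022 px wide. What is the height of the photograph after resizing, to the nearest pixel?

511 px

Fitted into 2096×1179, the photograph spans the width; its height is 2096 × 1/2 ≈ 1048.00 px.
The frame scales by 1022/2096 = 0.4876; 1048.00 × 0.4876 ≈ 511.00 px.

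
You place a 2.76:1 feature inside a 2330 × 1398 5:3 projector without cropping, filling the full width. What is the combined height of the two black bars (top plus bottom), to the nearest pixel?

That makes the image 844.20 px tall (2330 / 2.760).
Black = 1398 − 844.20 = 553.80 px.

554 px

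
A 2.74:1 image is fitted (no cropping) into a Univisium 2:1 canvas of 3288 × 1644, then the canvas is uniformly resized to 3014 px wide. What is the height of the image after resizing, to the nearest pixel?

In the 3288×1644 frame the image fills the width: height = 3288 / 2.740 ≈ 1200.00 px.
Resizing to 3014 px wide multiplies everything by 0.9167: 1200.00 → 1100.00 px.

1100 px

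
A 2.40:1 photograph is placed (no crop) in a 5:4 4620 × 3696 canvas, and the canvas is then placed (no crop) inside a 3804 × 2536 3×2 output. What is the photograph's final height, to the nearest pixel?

1321 px

2.40:1 in 4620×3696: fills the width, so the photograph is 4620.00 × 1925.00.
The 5:4 canvas is height-limited in 3804×2536, giving 3170.00 × 2536.00; scale factor 0.6861.
So the photograph's height is 1925.00 × 0.6861 ≈ 1320.83.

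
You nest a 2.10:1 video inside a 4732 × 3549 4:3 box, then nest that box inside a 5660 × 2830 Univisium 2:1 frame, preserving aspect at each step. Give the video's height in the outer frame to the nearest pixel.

1797 px

Inside the 4732×3549 canvas the video is width-limited at 4732.00 × 2253.33.
4:3 in 5660×2830: fills the height, so the intermediate becomes 3773.33 × 2830.00 — a scale of ×0.7974.
Applying the same ×0.7974: 2253.33 → 1796.83.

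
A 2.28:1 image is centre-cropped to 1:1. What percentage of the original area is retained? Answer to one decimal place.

Going from 2.28:1 to 1:1 means cutting width while keeping height.
(1.000)/(2.280) ≈ 0.439 of the area survives.

43.9%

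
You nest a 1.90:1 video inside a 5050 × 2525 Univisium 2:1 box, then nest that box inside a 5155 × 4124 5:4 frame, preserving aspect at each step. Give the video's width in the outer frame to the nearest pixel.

4897 px

First fit — 1.90:1 into 5050×2525 spans the height: 4797.50 × 2525.00.
The Univisium 2:1 canvas is width-limited in 5155×4124, giving 5155.00 × 2577.50; scale factor 1.0208.
The video scales with it: width 4797.50 × 1.0208 ≈ 4897.25.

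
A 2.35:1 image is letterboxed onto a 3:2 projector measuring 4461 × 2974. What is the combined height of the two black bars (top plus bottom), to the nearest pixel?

1076 px

2.35:1 is wider than 3:2, so it spans the full width.
The image is 4461 / 2.350 ≈ 1898.30 px tall.
Black = 2974 − 1898.30 = 1075.70 px.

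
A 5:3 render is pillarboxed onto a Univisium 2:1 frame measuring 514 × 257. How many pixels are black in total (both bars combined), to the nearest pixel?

22016 pixels

Since 1.667 < 2.000, the render is height-limited.
That makes the image 428.3333 px wide (257 × 5/3).
Leftover width: 514 − 428.3333 = 85.6667 px.
That's 85.6667 × 257 ≈ 22016 black pixels.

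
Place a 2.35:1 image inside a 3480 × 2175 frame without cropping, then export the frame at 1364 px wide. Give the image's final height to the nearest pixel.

In the 3480×2175 frame the image fills the width: height = 3480 / 2.350 ≈ 1480.85 px.
The frame scales by 1364/3480 = 0.3920; 1480.85 × 0.3920 ≈ 580.43 px.

580 px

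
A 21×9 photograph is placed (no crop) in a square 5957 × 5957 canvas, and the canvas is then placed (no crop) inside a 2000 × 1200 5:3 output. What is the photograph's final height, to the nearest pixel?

21×9 in 5957×5957: fills the width, so the photograph is 5957.00 × 2553.00.
The square canvas is height-limited in 2000×1200, giving 1200.00 × 1200.00; scale factor 0.2014.
So the photograph's height is 2553.00 × 0.2014 ≈ 514.29.

514 px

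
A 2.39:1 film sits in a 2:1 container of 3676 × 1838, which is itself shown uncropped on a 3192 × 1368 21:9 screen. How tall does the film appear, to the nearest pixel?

1145 px

Inside the 3676×1838 canvas the film is width-limited at 3676.00 × 1538.08.
2:1 in 3192×1368: fills the height, so the intermediate becomes 2736.00 × 1368.00 — a scale of ×0.7443.
So the film's height is 1538.08 × 0.7443 ≈ 1144.77.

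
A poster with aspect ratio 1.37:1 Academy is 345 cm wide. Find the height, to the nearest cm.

At 1.37:1 Academy, 345 / 1.370 ≈ 251.82.

252 cm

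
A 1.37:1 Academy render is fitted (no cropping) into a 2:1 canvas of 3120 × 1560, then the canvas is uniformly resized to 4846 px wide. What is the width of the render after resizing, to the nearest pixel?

3320 px

At 3120×1560 the render is height-limited, so width = 1560 × 1.370 ≈ 2137.20 px.
Resizing to 4846 px wide multiplies everything by 1.5532: 2137.20 → 3319.51 px.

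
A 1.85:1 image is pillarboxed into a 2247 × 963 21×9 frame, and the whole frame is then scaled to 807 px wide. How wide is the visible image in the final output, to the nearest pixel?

Fitted into 2247×963, the image spans the height; its width is 963 × 1.850 ≈ 1781.55 px.
Scaling 2247 → 807 is ×0.3591, so the width becomes 1781.55 × 0.3591 ≈ 639.84 px.

640 px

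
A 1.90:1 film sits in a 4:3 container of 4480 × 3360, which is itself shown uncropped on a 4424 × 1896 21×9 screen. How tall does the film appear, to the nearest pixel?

First fit — 1.90:1 into 4480×3360 spans the width: 4480.00 × 2357.89.
Second fit — the 4:3 canvas into 4424×1896 spans the height: 2528.00 × 1896.00 (×0.5643 from 4480×3360).
The film scales with it: height 2357.89 × 0.5643 ≈ 1330.53.

1331 px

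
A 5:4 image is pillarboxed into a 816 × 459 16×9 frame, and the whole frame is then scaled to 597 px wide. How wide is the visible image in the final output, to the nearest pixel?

420 px

In the 816×459 frame the image fills the height: width = 459 × 5/4 ≈ 573.75 px.
Resizing to 597 px wide multiplies everything by 0.7316: 573.75 → 419.77 px.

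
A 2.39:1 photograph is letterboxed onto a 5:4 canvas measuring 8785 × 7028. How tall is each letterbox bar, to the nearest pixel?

1676 px

2.39:1 is wider than 5:4, so it spans the full width.
Content height = 8785 / 2.390 ≈ 3675.73 px.
Leftover height: 7028 − 3675.73 = 3352.27 px → 1676.13 each side.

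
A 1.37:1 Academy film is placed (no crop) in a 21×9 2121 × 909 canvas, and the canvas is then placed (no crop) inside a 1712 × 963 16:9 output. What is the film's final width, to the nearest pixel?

Inside the 2121×909 canvas the film is height-limited at 1245.33 × 909.00.
Second fit — the 21×9 canvas into 1712×963 spans the width: 1712.00 × 733.71 (×0.8072 from 2121×909).
Applying the same ×0.8072: 1245.33 → 1005.19.

1005 px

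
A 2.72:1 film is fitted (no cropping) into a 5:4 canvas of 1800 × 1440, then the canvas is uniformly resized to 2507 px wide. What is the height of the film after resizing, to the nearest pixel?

922 px

In the 1800×1440 frame the film fills the width: height = 1800 / 2.720 ≈ 661.76 px.
The frame scales by 2507/1800 = 1.3928; 661.76 × 1.3928 ≈ 921.69 px.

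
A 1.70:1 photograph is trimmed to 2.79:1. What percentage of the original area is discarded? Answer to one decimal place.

39.1%

2.79:1 is wider than 1.70:1, so the crop keeps the full width and trims the height.
Fraction kept = (1.700)/(2.790) ≈ 60.93%, so 39.07% is lost.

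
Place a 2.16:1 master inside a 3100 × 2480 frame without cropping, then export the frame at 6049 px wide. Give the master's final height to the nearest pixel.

At 3100×2480 the master is width-limited, so height = 3100 / 2.160 ≈ 1435.19 px.
Scaling 3100 → 6049 is ×1.9513, so the height becomes 1435.19 × 1.9513 ≈ 2800.46 px.

2800 px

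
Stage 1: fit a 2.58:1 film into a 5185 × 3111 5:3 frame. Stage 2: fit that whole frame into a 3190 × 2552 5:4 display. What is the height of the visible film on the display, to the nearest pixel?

1236 px

First fit — 2.58:1 into 5185×3111 spans the width: 5185.00 × 2009.69.
5:3 in 3190×2552: fills the width, so the intermediate becomes 3190.00 × 1914.00 — a scale of ×0.6152.
The film scales with it: height 2009.69 × 0.6152 ≈ 1236.43.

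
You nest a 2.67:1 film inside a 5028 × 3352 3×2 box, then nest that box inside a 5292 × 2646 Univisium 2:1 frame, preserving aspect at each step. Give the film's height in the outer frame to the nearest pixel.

1487 px

Inside the 5028×3352 canvas the film is width-limited at 5028.00 × 1883.15.
3×2 in 5292×2646: fills the height, so the intermediate becomes 3969.00 × 2646.00 — a scale of ×0.7894.
So the film's height is 1883.15 × 0.7894 ≈ 1486.52.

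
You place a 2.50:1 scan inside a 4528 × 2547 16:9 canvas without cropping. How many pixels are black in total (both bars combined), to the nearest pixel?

2.50:1 (2.500) > 16:9 (1.778), so the scan fills the width.
The scan is 4528 / 2.500 ≈ 1811.2000 px tall.
Leftover height: 2547 − 1811.2000 = 735.8000 px.
That's 735.8000 × 4528 ≈ 3331702 black pixels.

3331702 pixels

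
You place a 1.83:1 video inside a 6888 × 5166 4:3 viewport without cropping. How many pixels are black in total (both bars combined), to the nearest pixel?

9657428 pixels

Since 1.830 > 1.333, the video is width-limited.
The video is 6888 / 1.830 ≈ 3763.9344 px tall.
Black = 5166 − 3763.9344 = 1402.0656 px.
Across the 6888-px span: 1402.0656 × 6888 ≈ 9657428 px.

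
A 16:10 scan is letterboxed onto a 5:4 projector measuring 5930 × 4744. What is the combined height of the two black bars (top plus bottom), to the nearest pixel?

16:10 is wider than 5:4, so it spans the full width.
That makes the image 3706.25 px tall (5930 × 10/16).
Black = 4744 − 3706.25 = 1037.75 px.

1038 px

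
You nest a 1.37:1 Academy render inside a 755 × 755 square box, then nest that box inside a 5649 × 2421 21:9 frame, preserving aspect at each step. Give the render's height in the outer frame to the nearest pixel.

1.37:1 Academy in 755×755: fills the width, so the render is 755.00 × 551.09.
Second fit — the square canvas into 5649×2421 spans the height: 2421.00 × 2421.00 (×3.2066 from 755×755).
So the render's height is 551.09 × 3.2066 ≈ 1767.15.

1767 px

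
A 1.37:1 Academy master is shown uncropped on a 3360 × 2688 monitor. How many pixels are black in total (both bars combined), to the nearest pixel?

Since 1.370 > 1.250, the master is width-limited.
Content height = 3360 / 1.370 ≈ 2452.5547 px.
Black = 2688 − 2452.5547 = 235.4453 px.
Bar area = 235.4453 × 3360 ≈ 791096 px.

791096 pixels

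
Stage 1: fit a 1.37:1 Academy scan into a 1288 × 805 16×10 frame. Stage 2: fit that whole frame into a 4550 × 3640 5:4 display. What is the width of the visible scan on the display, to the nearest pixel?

3896 px

Inside the 1288×805 canvas the scan is height-limited at 1102.85 × 805.00.
The 16×10 canvas is width-limited in 4550×3640, giving 4550.00 × 2843.75; scale factor 3.5326.
The scan scales with it: width 1102.85 × 3.5326 ≈ 3895.94.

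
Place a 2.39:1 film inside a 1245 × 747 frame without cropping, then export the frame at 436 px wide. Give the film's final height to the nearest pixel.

182 px

In the 1245×747 frame the film fills the width: height = 1245 / 2.390 ≈ 520.92 px.
The frame scales by 436/1245 = 0.3502; 520.92 × 0.3502 ≈ 182.43 px.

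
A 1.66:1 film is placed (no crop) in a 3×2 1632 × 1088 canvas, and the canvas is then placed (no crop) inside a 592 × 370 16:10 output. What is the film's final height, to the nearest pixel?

First fit — 1.66:1 into 1632×1088 spans the width: 1632.00 × 983.13.
Second fit — the 3×2 canvas into 592×370 spans the height: 555.00 × 370.00 (×0.3401 from 1632×1088).
Applying the same ×0.3401: 983.13 → 334.34.

334 px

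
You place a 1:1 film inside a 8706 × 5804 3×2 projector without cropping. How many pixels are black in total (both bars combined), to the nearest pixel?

1:1 (1.000) < 3×2 (1.500), so the film fills the height.
The film is 5804 × 1/1 ≈ 5804.0000 px wide.
Leftover width: 8706 − 5804.0000 = 2902.0000 px.
Bar area = 2902.0000 × 5804 ≈ 16843208 px.

16843208 pixels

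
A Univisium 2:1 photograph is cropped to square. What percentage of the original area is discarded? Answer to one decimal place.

50.0%

square is narrower than Univisium 2:1, so the crop keeps the full height and trims the width.
Fraction kept = (1.000)/(2.000) ≈ 50.00%, so 50.00% is lost.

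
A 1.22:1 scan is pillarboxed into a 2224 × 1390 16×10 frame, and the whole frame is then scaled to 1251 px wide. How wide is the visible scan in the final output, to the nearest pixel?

954 px

At 2224×1390 the scan is height-limited, so width = 1390 × 1.220 ≈ 1695.80 px.
Resizing to 1251 px wide multiplies everything by 0.5625: 1695.80 → 953.89 px.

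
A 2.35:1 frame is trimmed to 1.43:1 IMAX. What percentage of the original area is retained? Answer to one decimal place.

The height stays; only width is cut (since 1.43:1 IMAX is narrower than 2.35:1).
(1.430)/(2.350) ≈ 0.609 of the area survives.

60.9%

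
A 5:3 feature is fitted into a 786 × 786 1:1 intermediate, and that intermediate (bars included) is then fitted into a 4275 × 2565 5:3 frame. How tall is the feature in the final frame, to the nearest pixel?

1539 px

First fit — 5:3 into 786×786 spans the width: 786.00 × 471.60.
The 1:1 canvas is height-limited in 4275×2565, giving 2565.00 × 2565.00; scale factor 3.2634.
The feature scales with it: height 471.60 × 3.2634 ≈ 1539.00.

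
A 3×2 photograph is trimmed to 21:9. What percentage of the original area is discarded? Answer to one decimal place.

35.7%

Going from 3×2 to 21:9 means cutting height while keeping width.
Area ratio = (1.500)/(2.333) = 64.29%; the remaining 35.71% is cropped out.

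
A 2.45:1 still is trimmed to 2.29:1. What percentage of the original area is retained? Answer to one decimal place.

The height stays; only width is cut (since 2.29:1 is narrower than 2.45:1).
(2.290)/(2.450) ≈ 0.935 of the area survives.

93.5%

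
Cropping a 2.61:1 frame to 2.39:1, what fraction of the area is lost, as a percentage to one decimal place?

2.39:1 is narrower than 2.61:1, so the crop keeps the full height and trims the width.
Area ratio = (2.390)/(2.610) = 91.57%; the remaining 8.43% is cropped out.

8.4%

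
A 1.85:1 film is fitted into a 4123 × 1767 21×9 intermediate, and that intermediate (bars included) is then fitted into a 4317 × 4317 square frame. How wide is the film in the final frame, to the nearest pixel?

Inside the 4123×1767 canvas the film is height-limited at 3268.95 × 1767.00.
Second fit — the 21×9 canvas into 4317×4317 spans the width: 4317.00 × 1850.14 (×1.0471 from 4123×1767).
So the film's width is 3268.95 × 1.0471 ≈ 3422.76.

3423 px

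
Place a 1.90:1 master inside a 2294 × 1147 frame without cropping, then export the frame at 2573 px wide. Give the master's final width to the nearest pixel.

At 2294×1147 the master is height-limited, so width = 1147 × 1.900 ≈ 2179.30 px.
The frame scales by 2573/2294 = 1.1216; 2179.30 × 1.1216 ≈ 2444.35 px.

2444 px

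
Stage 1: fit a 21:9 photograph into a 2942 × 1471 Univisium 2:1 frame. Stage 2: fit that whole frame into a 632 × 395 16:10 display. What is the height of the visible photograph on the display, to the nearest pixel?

21:9 in 2942×1471: fills the width, so the photograph is 2942.00 × 1260.86.
Second fit — the Univisium 2:1 canvas into 632×395 spans the width: 632.00 × 316.00 (×0.2148 from 2942×1471).
So the photograph's height is 1260.86 × 0.2148 ≈ 270.86.

271 px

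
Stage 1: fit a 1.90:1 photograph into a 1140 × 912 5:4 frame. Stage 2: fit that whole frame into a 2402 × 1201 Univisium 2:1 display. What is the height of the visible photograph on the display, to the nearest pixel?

1.90:1 in 1140×912: fills the width, so the photograph is 1140.00 × 600.00.
5:4 in 2402×1201: fills the height, so the intermediate becomes 1501.25 × 1201.00 — a scale of ×1.3169.
The photograph scales with it: height 600.00 × 1.3169 ≈ 790.13.

790 px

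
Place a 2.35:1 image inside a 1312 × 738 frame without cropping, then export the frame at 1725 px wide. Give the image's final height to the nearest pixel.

734 px

In the 1312×738 frame the image fills the width: height = 1312 / 2.350 ≈ 558.30 px.
The frame scales by 1725/1312 = 1.3148; 558.30 × 1.3148 ≈ 734.04 px.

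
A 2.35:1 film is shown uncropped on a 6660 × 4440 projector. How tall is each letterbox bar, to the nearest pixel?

2.35:1 is wider than 3×2, so it spans the full width.
That makes the image 2834.04 px tall (6660 / 2.350).
Leftover height: 4440 − 2834.04 = 1605.96 px → 802.98 each side.

803 px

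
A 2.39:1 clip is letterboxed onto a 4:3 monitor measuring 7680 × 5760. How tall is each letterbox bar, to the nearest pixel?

1273 px

2.39:1 is wider than 4:3, so it spans the full width.
That makes the image 3213.39 px tall (7680 / 2.390).
5760 − 3213.39 = 2546.61 px of bars (1273.31 each).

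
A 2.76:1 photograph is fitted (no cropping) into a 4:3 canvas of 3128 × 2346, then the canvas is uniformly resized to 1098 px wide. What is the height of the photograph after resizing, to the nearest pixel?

398 px

Fitted into 3128×2346, the photograph spans the width; its height is 3128 / 2.760 ≈ 1133.33 px.
The frame scales by 1098/3128 = 0.3510; 1133.33 × 0.3510 ≈ 397.83 px.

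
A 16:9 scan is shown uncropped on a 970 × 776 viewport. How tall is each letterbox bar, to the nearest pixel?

115 px

16:9 is wider than 5:4, so it spans the full width.
Content height = 970 × 9/16 ≈ 545.62 px.
Leftover height: 776 − 545.62 = 230.38 px → 115.19 each side.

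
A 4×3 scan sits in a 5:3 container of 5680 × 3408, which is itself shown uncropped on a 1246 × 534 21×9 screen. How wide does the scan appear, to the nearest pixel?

4×3 in 5680×3408: fills the height, so the scan is 4544.00 × 3408.00.
The 5:3 canvas is height-limited in 1246×534, giving 890.00 × 534.00; scale factor 0.1567.
The scan scales with it: width 4544.00 × 0.1567 ≈ 712.00.

712 px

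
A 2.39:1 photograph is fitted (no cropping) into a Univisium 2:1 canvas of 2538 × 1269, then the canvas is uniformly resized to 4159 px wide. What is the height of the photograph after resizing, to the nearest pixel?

Fitted into 2538×1269, the photograph spans the width; its height is 2538 / 2.390 ≈ 1061.92 px.
Scaling 2538 → 4159 is ×1.6387, so the height becomes 1061.92 × 1.6387 ≈ 1740.17 px.

1740 px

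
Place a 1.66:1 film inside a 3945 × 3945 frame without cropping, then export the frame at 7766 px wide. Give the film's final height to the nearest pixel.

4678 px

At 3945×3945 the film is width-limited, so height = 3945 / 1.660 ≈ 2376.51 px.
Resizing to 7766 px wide multiplies everything by 1.9686: 2376.51 → 4678.31 px.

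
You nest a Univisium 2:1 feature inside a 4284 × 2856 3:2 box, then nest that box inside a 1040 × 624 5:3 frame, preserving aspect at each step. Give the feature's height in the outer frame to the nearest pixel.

First fit — Univisium 2:1 into 4284×2856 spans the width: 4284.00 × 2142.00.
Second fit — the 3:2 canvas into 1040×624 spans the height: 936.00 × 624.00 (×0.2185 from 4284×2856).
The feature scales with it: height 2142.00 × 0.2185 ≈ 468.00.

468 px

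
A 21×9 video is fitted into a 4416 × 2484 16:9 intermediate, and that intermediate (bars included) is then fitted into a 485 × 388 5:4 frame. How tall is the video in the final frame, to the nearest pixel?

208 px

First fit — 21×9 into 4416×2484 spans the width: 4416.00 × 1892.57.
Second fit — the 16:9 canvas into 485×388 spans the width: 485.00 × 272.81 (×0.1098 from 4416×2484).
So the video's height is 1892.57 × 0.1098 ≈ 207.86.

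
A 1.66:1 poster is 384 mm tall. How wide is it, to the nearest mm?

384 × 1.660 = 637.44.

637 mm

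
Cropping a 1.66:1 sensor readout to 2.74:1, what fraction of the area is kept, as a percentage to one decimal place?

60.6%

Going from 1.66:1 to 2.74:1 means cutting height while keeping width.
Area ratio = (1.660)/(2.740) = 60.58% retained.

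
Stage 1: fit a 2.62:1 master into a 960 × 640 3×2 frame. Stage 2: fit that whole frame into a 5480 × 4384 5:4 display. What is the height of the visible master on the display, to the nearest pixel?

2092 px

Inside the 960×640 canvas the master is width-limited at 960.00 × 366.41.
3×2 in 5480×4384: fills the width, so the intermediate becomes 5480.00 × 3653.33 — a scale of ×5.7083.
So the master's height is 366.41 × 5.7083 ≈ 2091.60.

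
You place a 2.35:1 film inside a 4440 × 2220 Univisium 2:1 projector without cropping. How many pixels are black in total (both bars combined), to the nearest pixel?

2.35:1 is wider than Univisium 2:1, so it spans the full width.
That makes the image 1889.3617 px tall (4440 / 2.350).
Leftover height: 2220 − 1889.3617 = 330.6383 px.
Across the 4440-px span: 330.6383 × 4440 ≈ 1468034 px.

1468034 pixels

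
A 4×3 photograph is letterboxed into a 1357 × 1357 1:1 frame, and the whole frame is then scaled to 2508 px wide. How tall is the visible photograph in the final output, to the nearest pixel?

1881 px

At 1357×1357 the photograph is width-limited, so height = 1357 × 3/4 ≈ 1017.75 px.
Scaling 1357 → 2508 is ×1.8482, so the height becomes 1017.75 × 1.8482 ≈ 1881.00 px.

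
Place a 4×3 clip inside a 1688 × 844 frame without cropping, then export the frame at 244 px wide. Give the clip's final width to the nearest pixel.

163 px

At 1688×844 the clip is height-limited, so width = 844 × 4/3 ≈ 1125.33 px.
The frame scales by 244/1688 = 0.1445; 1125.33 × 0.1445 ≈ 162.67 px.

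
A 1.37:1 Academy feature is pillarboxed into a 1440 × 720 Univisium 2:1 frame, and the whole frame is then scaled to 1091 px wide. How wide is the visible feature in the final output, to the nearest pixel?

At 1440×720 the feature is height-limited, so width = 720 × 1.370 ≈ 986.40 px.
Scaling 1440 → 1091 is ×0.7576, so the width becomes 986.40 × 0.7576 ≈ 747.34 px.

747 px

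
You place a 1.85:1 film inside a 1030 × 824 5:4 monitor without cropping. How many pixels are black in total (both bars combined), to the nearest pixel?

275261 pixels

1.85:1 (1.850) > 5:4 (1.250), so the film fills the width.
Content height = 1030 / 1.850 ≈ 556.7568 px.
824 − 556.7568 = 267.2432 px of bars.
Across the 1030-px span: 267.2432 × 1030 ≈ 275261 px.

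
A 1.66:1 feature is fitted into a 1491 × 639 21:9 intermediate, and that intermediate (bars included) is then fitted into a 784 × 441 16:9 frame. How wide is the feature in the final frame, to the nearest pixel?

558 px

First fit — 1.66:1 into 1491×639 spans the height: 1060.74 × 639.00.
21:9 in 784×441: fills the width, so the intermediate becomes 784.00 × 336.00 — a scale of ×0.5258.
The feature scales with it: width 1060.74 × 0.5258 ≈ 557.76.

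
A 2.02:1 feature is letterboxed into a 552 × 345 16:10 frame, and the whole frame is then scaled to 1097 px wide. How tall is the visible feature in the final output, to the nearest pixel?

Fitted into 552×345, the feature spans the width; its height is 552 / 2.020 ≈ 273.27 px.
The frame scales by 1097/552 = 1.9873; 273.27 × 1.9873 ≈ 543.07 px.

543 px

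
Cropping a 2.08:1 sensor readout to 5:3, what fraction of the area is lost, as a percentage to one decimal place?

19.9%

5:3 is narrower than 2.08:1, so the crop keeps the full height and trims the width.
Fraction kept = (1.667)/(2.080) ≈ 80.13%, so 19.87% is lost.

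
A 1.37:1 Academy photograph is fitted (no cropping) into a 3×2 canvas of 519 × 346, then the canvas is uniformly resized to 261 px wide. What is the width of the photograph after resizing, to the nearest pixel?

Fitted into 519×346, the photograph spans the height; its width is 346 × 1.370 ≈ 474.02 px.
Resizing to 261 px wide multiplies everything by 0.5029: 474.02 → 238.38 px.

238 px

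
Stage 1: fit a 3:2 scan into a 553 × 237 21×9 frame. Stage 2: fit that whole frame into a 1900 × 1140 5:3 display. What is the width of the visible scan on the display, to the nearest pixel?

First fit — 3:2 into 553×237 spans the height: 355.50 × 237.00.
21×9 in 1900×1140: fills the width, so the intermediate becomes 1900.00 × 814.29 — a scale of ×3.4358.
The scan scales with it: width 355.50 × 3.4358 ≈ 1221.43.

1221 px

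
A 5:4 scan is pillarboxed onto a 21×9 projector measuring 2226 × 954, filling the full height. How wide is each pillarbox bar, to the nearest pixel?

Content width = 954 × 5/4 ≈ 1192.50 px.
Black = 2226 − 1192.50 = 1033.50 px, or 516.75 per bar.

517 px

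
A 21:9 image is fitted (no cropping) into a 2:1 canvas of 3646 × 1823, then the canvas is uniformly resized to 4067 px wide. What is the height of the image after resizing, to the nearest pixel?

1743 px

In the 3646×1823 frame the image fills the width: height = 3646 × 9/21 ≈ 1562.57 px.
The frame scales by 4067/3646 = 1.1155; 1562.57 × 1.1155 ≈ 1743.00 px.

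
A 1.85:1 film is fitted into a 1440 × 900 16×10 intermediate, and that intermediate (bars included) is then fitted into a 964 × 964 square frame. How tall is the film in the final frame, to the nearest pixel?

521 px

1.85:1 in 1440×900: fills the width, so the film is 1440.00 × 778.38.
16×10 in 964×964: fills the width, so the intermediate becomes 964.00 × 602.50 — a scale of ×0.6694.
The film scales with it: height 778.38 × 0.6694 ≈ 521.08.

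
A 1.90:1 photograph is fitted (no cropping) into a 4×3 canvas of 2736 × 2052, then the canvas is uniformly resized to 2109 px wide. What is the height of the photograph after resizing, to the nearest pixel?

1110 px

Fitted into 2736×2052, the photograph spans the width; its height is 2736 / 1.900 ≈ 1440.00 px.
Resizing to 2109 px wide multiplies everything by 0.7708: 1440.00 → 1110.00 px.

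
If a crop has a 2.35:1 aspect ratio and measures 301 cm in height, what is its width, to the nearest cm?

707 cm

301 × 2.350 = 707.35.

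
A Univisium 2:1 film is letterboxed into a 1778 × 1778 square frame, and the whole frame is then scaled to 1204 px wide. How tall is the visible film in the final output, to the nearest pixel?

602 px

At 1778×1778 the film is width-limited, so height = 1778 × 1/2 ≈ 889.00 px.
The frame scales by 1204/1778 = 0.6772; 889.00 × 0.6772 ≈ 602.00 px.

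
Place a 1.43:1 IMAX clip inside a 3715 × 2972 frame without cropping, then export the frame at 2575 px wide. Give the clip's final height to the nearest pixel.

Fitted into 3715×2972, the clip spans the width; its height is 3715 / 1.430 ≈ 2597.90 px.
The frame scales by 2575/3715 = 0.6931; 2597.90 × 0.6931 ≈ 1800.70 px.

1801 px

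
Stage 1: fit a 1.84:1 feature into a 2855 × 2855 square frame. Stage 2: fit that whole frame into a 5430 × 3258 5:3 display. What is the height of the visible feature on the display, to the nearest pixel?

Inside the 2855×2855 canvas the feature is width-limited at 2855.00 × 1551.63.
Second fit — the square canvas into 5430×3258 spans the height: 3258.00 × 3258.00 (×1.1412 from 2855×2855).
Applying the same ×1.1412: 1551.63 → 1770.65.

1771 px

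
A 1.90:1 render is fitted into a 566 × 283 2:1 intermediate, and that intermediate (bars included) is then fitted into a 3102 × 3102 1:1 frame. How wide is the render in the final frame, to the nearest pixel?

Inside the 566×283 canvas the render is height-limited at 537.70 × 283.00.
The 2:1 canvas is width-limited in 3102×3102, giving 3102.00 × 1551.00; scale factor 5.4806.
The render scales with it: width 537.70 × 5.4806 ≈ 2946.90.

2947 px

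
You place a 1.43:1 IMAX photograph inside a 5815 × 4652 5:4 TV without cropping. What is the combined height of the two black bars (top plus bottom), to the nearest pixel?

1.43:1 IMAX (1.430) > 5:4 (1.250), so the photograph fills the width.
That makes the image 4066.43 px tall (5815 / 1.430).
Black = 4652 − 4066.43 = 585.57 px.

586 px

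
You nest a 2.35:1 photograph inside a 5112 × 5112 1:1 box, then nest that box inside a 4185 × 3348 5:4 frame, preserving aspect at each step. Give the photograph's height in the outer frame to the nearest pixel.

First fit — 2.35:1 into 5112×5112 spans the width: 5112.00 × 2175.32.
The 1:1 canvas is height-limited in 4185×3348, giving 3348.00 × 3348.00; scale factor 0.6549.
The photograph scales with it: height 2175.32 × 0.6549 ≈ 1424.68.

1425 px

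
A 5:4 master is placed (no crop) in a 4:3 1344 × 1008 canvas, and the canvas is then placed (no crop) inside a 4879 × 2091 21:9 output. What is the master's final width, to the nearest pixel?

First fit — 5:4 into 1344×1008 spans the height: 1260.00 × 1008.00.
Second fit — the 4:3 canvas into 4879×2091 spans the height: 2788.00 × 2091.00 (×2.0744 from 1344×1008).
Applying the same ×2.0744: 1260.00 → 2613.75.

2614 px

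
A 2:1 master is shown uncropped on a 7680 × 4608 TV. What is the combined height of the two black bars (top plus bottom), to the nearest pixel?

Since 2.000 > 1.667, the master is width-limited.
That makes the image 3840.00 px tall (7680 × 1/2).
Black = 4608 − 3840.00 = 768.00 px.

768 px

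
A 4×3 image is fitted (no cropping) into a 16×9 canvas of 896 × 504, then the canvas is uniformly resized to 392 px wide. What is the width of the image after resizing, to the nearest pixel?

294 px

Fitted into 896×504, the image spans the height; its width is 504 × 4/3 ≈ 672.00 px.
Scaling 896 → 392 is ×0.4375, so the width becomes 672.00 × 0.4375 ≈ 294.00 px.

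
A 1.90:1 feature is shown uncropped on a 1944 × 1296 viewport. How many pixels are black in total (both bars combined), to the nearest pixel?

530405 pixels

1.90:1 (1.900) > 3×2 (1.500), so the feature fills the width.
Content height = 1944 / 1.900 ≈ 1023.1579 px.
1296 − 1023.1579 = 272.8421 px of bars.
Bar area = 272.8421 × 1944 ≈ 530405 px.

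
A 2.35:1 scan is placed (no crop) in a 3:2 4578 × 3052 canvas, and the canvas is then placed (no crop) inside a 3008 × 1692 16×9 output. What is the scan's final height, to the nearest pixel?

First fit — 2.35:1 into 4578×3052 spans the width: 4578.00 × 1948.09.
The 3:2 canvas is height-limited in 3008×1692, giving 2538.00 × 1692.00; scale factor 0.5544.
So the scan's height is 1948.09 × 0.5544 ≈ 1080.00.

1080 px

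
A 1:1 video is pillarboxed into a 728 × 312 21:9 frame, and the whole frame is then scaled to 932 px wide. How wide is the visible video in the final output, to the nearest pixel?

399 px

Fitted into 728×312, the video spans the height; its width is 312 × 1/1 ≈ 312.00 px.
The frame scales by 932/728 = 1.2802; 312.00 × 1.2802 ≈ 399.43 px.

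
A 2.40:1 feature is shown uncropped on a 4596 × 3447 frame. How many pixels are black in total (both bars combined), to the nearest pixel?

Since 2.400 > 1.333, the feature is width-limited.
Content height = 4596 / 2.400 ≈ 1915.0000 px.
3447 − 1915.0000 = 1532.0000 px of bars.
Bar area = 1532.0000 × 4596 ≈ 7041072 px.

7041072 pixels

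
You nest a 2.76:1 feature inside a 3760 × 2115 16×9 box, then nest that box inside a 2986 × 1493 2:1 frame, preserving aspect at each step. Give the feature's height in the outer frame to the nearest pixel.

2.76:1 in 3760×2115: fills the width, so the feature is 3760.00 × 1362.32.
16×9 in 2986×1493: fills the height, so the intermediate becomes 2654.22 × 1493.00 — a scale of ×0.7059.
The feature scales with it: height 1362.32 × 0.7059 ≈ 961.67.

962 px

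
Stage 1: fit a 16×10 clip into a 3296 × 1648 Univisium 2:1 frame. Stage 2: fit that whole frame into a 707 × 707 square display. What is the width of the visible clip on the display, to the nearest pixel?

566 px

Inside the 3296×1648 canvas the clip is height-limited at 2636.80 × 1648.00.
Second fit — the Univisium 2:1 canvas into 707×707 spans the width: 707.00 × 353.50 (×0.2145 from 3296×1648).
The clip scales with it: width 2636.80 × 0.2145 ≈ 565.60.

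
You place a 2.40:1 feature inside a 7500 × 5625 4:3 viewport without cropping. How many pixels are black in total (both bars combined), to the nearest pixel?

18750000 pixels

Since 2.400 > 1.333, the feature is width-limited.
That makes the image 3125.0000 px tall (7500 / 2.400).
Black = 5625 − 3125.0000 = 2500.0000 px.
Across the 7500-px span: 2500.0000 × 7500 ≈ 18750000 px.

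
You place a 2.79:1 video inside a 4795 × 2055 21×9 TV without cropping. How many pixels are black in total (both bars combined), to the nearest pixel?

1612856 pixels

2.79:1 (2.790) > 21×9 (2.333), so the video fills the width.
That makes the image 1718.6380 px tall (4795 / 2.790).
Black = 2055 − 1718.6380 = 336.3620 px.
Bar area = 336.3620 × 4795 ≈ 1612856 px.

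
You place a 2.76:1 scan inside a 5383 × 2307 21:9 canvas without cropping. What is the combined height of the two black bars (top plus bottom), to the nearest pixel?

357 px

Since 2.760 > 2.333, the scan is width-limited.
Content height = 5383 / 2.760 ≈ 1950.36 px.
2307 − 1950.36 = 356.64 px of bars.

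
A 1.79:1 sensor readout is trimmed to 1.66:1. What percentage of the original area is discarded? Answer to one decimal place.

1.66:1 is narrower than 1.79:1, so the crop keeps the full height and trims the width.
Fraction kept = (1.660)/(1.790) ≈ 92.74%, so 7.26% is lost.

7.3%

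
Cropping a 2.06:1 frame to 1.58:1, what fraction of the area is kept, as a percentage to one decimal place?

76.7%

Going from 2.06:1 to 1.58:1 means cutting width while keeping height.
(1.580)/(2.060) ≈ 0.767 of the area survives.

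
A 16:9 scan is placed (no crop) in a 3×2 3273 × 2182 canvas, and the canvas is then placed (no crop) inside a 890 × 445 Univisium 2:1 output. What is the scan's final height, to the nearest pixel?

375 px

16:9 in 3273×2182: fills the width, so the scan is 3273.00 × 1841.06.
3×2 in 890×445: fills the height, so the intermediate becomes 667.50 × 445.00 — a scale of ×0.2039.
So the scan's height is 1841.06 × 0.2039 ≈ 375.47.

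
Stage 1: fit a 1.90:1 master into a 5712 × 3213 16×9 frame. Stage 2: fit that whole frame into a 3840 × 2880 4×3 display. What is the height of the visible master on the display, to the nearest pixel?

1.90:1 in 5712×3213: fills the width, so the master is 5712.00 × 3006.32.
16×9 in 3840×2880: fills the width, so the intermediate becomes 3840.00 × 2160.00 — a scale of ×0.6723.
The master scales with it: height 3006.32 × 0.6723 ≈ 2021.05.

2021 px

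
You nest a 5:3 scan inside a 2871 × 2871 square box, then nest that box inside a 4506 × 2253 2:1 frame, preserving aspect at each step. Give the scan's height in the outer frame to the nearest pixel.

First fit — 5:3 into 2871×2871 spans the width: 2871.00 × 1722.60.
The square canvas is height-limited in 4506×2253, giving 2253.00 × 2253.00; scale factor 0.7847.
So the scan's height is 1722.60 × 0.7847 ≈ 1351.80.

1352 px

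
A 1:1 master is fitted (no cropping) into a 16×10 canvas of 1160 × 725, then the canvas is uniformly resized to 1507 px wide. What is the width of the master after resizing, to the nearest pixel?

942 px

At 1160×725 the master is height-limited, so width = 725 × 1/1 ≈ 725.00 px.
Resizing to 1507 px wide multiplies everything by 1.2991: 725.00 → 941.88 px.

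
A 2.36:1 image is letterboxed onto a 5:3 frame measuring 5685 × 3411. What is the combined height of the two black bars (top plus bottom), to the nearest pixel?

1002 px

2.36:1 (2.360) > 5:3 (1.667), so the image fills the width.
Content height = 5685 / 2.360 ≈ 2408.90 px.
Leftover height: 3411 − 2408.90 = 1002.10 px.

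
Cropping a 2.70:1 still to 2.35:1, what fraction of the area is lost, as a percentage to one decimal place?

13.0%

Going from 2.70:1 to 2.35:1 means cutting width while keeping height.
Fraction kept = (2.350)/(2.700) ≈ 87.04%, so 12.96% is lost.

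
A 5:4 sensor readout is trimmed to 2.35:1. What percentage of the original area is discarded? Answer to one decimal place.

2.35:1 is wider than 5:4, so the crop keeps the full width and trims the height.
Fraction kept = (1.250)/(2.350) ≈ 53.19%, so 46.81% is lost.

46.8%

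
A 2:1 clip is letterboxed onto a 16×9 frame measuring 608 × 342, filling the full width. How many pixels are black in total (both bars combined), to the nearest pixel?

Content height = 608 × 1/2 ≈ 304.0000 px.
342 − 304.0000 = 38.0000 px of bars.
Across the 608-px span: 38.0000 × 608 ≈ 23104 px.

23104 pixels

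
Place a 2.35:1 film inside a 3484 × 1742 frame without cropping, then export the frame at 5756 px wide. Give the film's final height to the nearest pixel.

2449 px

In the 3484×1742 frame the film fills the width: height = 3484 / 2.350 ≈ 1482.55 px.
The frame scales by 5756/3484 = 1.6521; 1482.55 × 1.6521 ≈ 2449.36 px.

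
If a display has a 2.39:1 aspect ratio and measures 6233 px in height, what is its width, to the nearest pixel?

6233 × 2.390 = 14896.87.

14897 px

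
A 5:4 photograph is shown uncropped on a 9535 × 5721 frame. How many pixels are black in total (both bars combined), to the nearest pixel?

13637434 pixels

5:4 (1.250) < 5:3 (1.667), so the photograph fills the height.
That makes the image 7151.2500 px wide (5721 × 5/4).
Black = 9535 − 7151.2500 = 2383.7500 px.
That's 2383.7500 × 5721 ≈ 13637434 black pixels.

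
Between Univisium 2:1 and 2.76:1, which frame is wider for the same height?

2.76:1

Univisium 2:1 = 2 and 2.76; 2.76 > 2.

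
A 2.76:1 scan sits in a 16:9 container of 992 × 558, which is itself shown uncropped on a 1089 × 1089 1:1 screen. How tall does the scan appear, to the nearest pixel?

Inside the 992×558 canvas the scan is width-limited at 992.00 × 359.42.
The 16:9 canvas is width-limited in 1089×1089, giving 1089.00 × 612.56; scale factor 1.0978.
Applying the same ×1.0978: 359.42 → 394.57.

395 px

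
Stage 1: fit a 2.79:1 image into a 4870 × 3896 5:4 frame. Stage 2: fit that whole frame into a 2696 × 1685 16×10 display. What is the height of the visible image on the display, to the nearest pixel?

755 px

First fit — 2.79:1 into 4870×3896 spans the width: 4870.00 × 1745.52.
The 5:4 canvas is height-limited in 2696×1685, giving 2106.25 × 1685.00; scale factor 0.4325.
The image scales with it: height 1745.52 × 0.4325 ≈ 754.93.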